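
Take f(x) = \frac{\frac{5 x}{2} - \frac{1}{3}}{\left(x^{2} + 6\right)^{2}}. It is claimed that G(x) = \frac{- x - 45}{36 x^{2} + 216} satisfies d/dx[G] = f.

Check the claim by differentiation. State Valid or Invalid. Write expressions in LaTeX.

Invalid: d/dx[G] - f = \frac{1}{36 x^{2} + 216}, which is not 0.

d/dx[G] = \frac{x^{2} + 90 x - 6}{36 x^{4} + 432 x^{2} + 1296}
d/dx[G] - f(x) = \frac{1}{36 x^{2} + 216} != 0.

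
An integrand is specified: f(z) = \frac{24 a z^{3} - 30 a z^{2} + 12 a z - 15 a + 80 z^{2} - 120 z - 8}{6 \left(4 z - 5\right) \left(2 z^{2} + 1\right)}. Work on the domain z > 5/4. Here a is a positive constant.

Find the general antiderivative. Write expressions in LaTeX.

F(z) = \frac{a z}{2} - \frac{\log{\left(2 z - \frac{5}{2} \right)}}{3} + \log{\left(2 z^{2} + 1 \right)} + C

Recover f(z) by differentiating a candidate F(z); any mismatch rules it out.
Check: d/dz[\frac{a z}{2} - \frac{\log{\left(2 z - \frac{5}{2} \right)}}{3} + \log{\left(2 z^{2} + 1 \right)}] = \frac{24 a z^{3} - 30 a z^{2} + 12 a z - 15 a + 80 z^{2} - 120 z - 8}{48 z^{3} - 60 z^{2} + 24 z - 30}, which equals f(z).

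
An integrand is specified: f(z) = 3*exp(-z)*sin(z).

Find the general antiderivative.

A candidate is checked by its d/dz: the result must match f(z).
Check: d/dz[3*(-sin(z) - cos(z))*exp(-z)/2] = 3*exp(-z)*sin(z) = f(z).

F(z) = 3*(-sin(z) - cos(z))*exp(-z)/2 + C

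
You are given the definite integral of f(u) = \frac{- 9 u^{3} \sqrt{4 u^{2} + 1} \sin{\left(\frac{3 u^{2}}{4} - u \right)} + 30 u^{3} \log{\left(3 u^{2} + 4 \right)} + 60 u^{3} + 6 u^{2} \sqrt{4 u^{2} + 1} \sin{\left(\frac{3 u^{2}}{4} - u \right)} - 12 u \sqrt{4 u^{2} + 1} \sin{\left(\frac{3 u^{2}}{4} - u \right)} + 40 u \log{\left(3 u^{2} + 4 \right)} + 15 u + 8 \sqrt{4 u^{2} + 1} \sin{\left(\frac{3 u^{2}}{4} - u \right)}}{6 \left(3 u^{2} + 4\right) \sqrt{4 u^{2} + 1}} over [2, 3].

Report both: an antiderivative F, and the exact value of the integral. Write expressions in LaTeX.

Antiderivative: F(u) = \frac{5 \sqrt{4 u^{2} + 1} \log{\left(3 u^{2} + 4 \right)}}{12} + \frac{\cos{\left(\frac{3 u^{2}}{4} - u \right)}}{3}; value = - \frac{5 \sqrt{17} \log{\left(16 \right)}}{12} + \frac{\cos{\left(\frac{15}{4} \right)}}{3} - \frac{\cos{\left(1 \right)}}{3} + \frac{5 \sqrt{37} \log{\left(31 \right)}}{12}

An antiderivative F(u) passes only if d/du[F] lands on f(u) exactly.
F(u) = \frac{5 \sqrt{4 u^{2} + 1} \log{\left(3 u^{2} + 4 \right)}}{12} + \frac{\cos{\left(\frac{3 u^{2}}{4} - u \right)}}{3} is an antiderivative of f.
Check: d/du[\frac{5 \sqrt{4 u^{2} + 1} \log{\left(3 u^{2} + 4 \right)}}{12} + \frac{\cos{\left(\frac{3 u^{2}}{4} - u \right)}}{3}] = \frac{- 9 u^{3} \sqrt{4 u^{2} + 1} \sin{\left(\frac{3 u^{2}}{4} - u \right)} + 30 u^{3} \log{\left(3 u^{2} + 4 \right)} + 60 u^{3} + 6 u^{2} \sqrt{4 u^{2} + 1} \sin{\left(\frac{3 u^{2}}{4} - u \right)} - 12 u \sqrt{4 u^{2} + 1} \sin{\left(\frac{3 u^{2}}{4} - u \right)} + 40 u \log{\left(3 u^{2} + 4 \right)} + 15 u + 8 \sqrt{4 u^{2} + 1} \sin{\left(\frac{3 u^{2}}{4} - u \right)}}{18 u^{2} \sqrt{4 u^{2} + 1} + 24 \sqrt{4 u^{2} + 1}}, which equals f(u).
F(3) = \frac{\cos{\left(\frac{15}{4} \right)}}{3} + \frac{5 \sqrt{37} \log{\left(31 \right)}}{12}; F(2) = \frac{\cos{\left(1 \right)}}{3} + \frac{5 \sqrt{17} \log{\left(16 \right)}}{12}.
Integral = F(3) - F(2) = - \frac{5 \sqrt{17} \log{\left(16 \right)}}{12} + \frac{\cos{\left(\frac{15}{4} \right)}}{3} - \frac{\cos{\left(1 \right)}}{3} + \frac{5 \sqrt{37} \log{\left(31 \right)}}{12}.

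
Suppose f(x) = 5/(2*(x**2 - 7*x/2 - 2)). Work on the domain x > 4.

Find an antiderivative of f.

An antiderivative is F(x) = 5*(log(x - 4) - log(x + 1/2))/9.

The denominator factors as (x - 4)*(2*x + 1); partial fractions split f into directly integrable pieces: -10/(9*(2*x + 1)) + 5/(9*(x - 4)).
Check: d/dx[5*(log(x - 4) - log(x + 1/2))/9] = 5/(2*x**2 - 7*x - 4), which equals f(x).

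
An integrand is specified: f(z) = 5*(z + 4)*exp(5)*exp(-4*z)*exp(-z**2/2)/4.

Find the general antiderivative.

f matches the chain-rule pattern g'(h)*h' with inner function h(z) = -z**2/2 - 4*z + 5; substituting u = h(z) collapses the integral.
Check: d/dz[-5*exp(5)*exp(-4*z)*exp(-z**2/2)/4] = (5*z*exp(5) + 20*exp(5))*exp(-4*z)*exp(-z**2/2)/4, which equals f(z).

F(z) = -5*exp(5)*exp(-4*z)*exp(-z**2/2)/4 + C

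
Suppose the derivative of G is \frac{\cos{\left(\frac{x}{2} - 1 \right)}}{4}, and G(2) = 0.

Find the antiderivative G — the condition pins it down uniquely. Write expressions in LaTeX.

Check a candidate G(x) by differentiating: d/dx[G] must match the given G'(x).
A general antiderivative is \frac{\sin{\left(\frac{x}{2} - 1 \right)}}{2} + C.
The condition gives C = 0 - (0) = 0.
So G(x) = \frac{\sin{\left(\frac{x}{2} - 1 \right)}}{2}.
Check: d/dx[\frac{\sin{\left(\frac{x}{2} - 1 \right)}}{2}] = \frac{\cos{\left(\frac{x}{2} - 1 \right)}}{4} = G'(x).

G(x) = \frac{\sin{\left(\frac{x}{2} - 1 \right)}}{2}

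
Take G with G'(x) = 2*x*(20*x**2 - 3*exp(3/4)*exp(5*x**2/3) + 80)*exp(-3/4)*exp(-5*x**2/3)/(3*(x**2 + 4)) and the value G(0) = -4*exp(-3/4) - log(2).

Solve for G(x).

Check a candidate G(x) by differentiating: d/dx[G] must match the given G'(x).
A general antiderivative is -4*exp(-5*x**2/3 - 3/4) - log(x**2/2 + 2) + C.
The condition gives C = -4*exp(-3/4) - log(2) - (-4*exp(-3/4) - log(2)) = 0.
So G(x) = -log(x**2/2 + 2) - 4*exp(-3/4)*exp(-5*x**2/3).
Check: d/dx[-log(x**2/2 + 2) - 4*exp(-3/4)*exp(-5*x**2/3)] = (40*x**3 - 6*x*exp(3/4)*exp(5*x**2/3) + 160*x)/(3*x**2*exp(3/4)*exp(5*x**2/3) + 12*exp(3/4)*exp(5*x**2/3)), which equals G'(x).

G(x) = -log(x**2/2 + 2) - 4*exp(-3/4)*exp(-5*x**2/3)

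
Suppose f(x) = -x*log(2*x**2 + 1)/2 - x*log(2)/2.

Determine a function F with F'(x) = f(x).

An antiderivative is F(x) = -x**2*log(4*x**2 + 2)/4 + x**2/4 - log(2*x**2 + 1)/8.

Integrate term by term and add the pieces.
Check: d/dx[-x**2*log(4*x**2 + 2)/4 + x**2/4 - log(2*x**2 + 1)/8] = -x*log(2*x**2 + 1)/2 - x*log(2)/2 = f(x).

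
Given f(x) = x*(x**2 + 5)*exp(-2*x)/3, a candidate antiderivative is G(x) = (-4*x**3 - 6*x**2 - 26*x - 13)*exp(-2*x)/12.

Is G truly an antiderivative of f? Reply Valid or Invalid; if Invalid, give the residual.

d/dx[G] = (2*x**3 + 10*x)*exp(-2*x)/3
d/dx[G] - f(x) = (x**3 + 5*x)*exp(-2*x)/3 != 0.

Invalid: d/dx[G] - f = (x**3 + 5*x)*exp(-2*x)/3, which is not 0.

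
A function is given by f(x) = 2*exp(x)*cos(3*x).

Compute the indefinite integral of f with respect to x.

F(x) = (3*sin(3*x) + cos(3*x))*exp(x)/5 + C

Recover f(x) by differentiating a candidate F(x); any mismatch rules it out.
Check: d/dx[(3*sin(3*x) + cos(3*x))*exp(x)/5] = 2*exp(x)*cos(3*x) = f(x).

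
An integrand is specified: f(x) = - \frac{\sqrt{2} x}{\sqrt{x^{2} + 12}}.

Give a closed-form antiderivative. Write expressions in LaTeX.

f matches the chain-rule pattern g'(h)*h' with inner function h(x) = \frac{x^{2}}{2} + 6; substituting u = h(x) collapses the integral.
Check: d/dx[- \sqrt{2} \sqrt{x^{2} + 12}] = - \frac{\sqrt{2} x}{\sqrt{x^{2} + 12}} = f(x).

An antiderivative is F(x) = - \sqrt{2} \sqrt{x^{2} + 12}.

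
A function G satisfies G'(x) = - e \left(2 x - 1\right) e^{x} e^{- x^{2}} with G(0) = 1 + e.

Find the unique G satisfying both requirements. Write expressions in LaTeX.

The substitution u = - x^{2} + x + 1 works: G'(x) is exactly (dG/du)*(du/dx) for that inner function.
A general antiderivative is e^{- x^{2} + x + 1} + C.
The condition gives C = 1 + e - (e) = 1.
So G(x) = e^{- x^{2} + x + 1} + 1.
Check: d/dx[e^{- x^{2} + x + 1} + 1] = - 2 e x e^{x} e^{- x^{2}} + e e^{x} e^{- x^{2}}, which equals G'(x).

G(x) = e^{- x^{2} + x + 1} + 1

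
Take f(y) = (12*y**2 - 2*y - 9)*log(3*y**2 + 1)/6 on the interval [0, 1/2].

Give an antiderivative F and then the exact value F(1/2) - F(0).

Antiderivative: F(y) = -4*y**3/9 + y**2/6 + 31*y/9 + (2*y**3/3 - y**2/6 - 3*y/2)*log(3*y**2 + 1) - log(y**2 + 1/3)/18 - 31*sqrt(3)*atan(sqrt(3)*y)/27; value = -31*sqrt(3)*atan(sqrt(3)/2)/27 - 17*log(7/4)/24 - log(3)/18 - log(7/12)/18 + 41/24

Recover f(y) by differentiating a candidate F(y); any mismatch rules it out.
F(y) = -4*y**3/9 + y**2/6 + 31*y/9 + (2*y**3/3 - y**2/6 - 3*y/2)*log(3*y**2 + 1) - log(y**2 + 1/3)/18 - 31*sqrt(3)*atan(sqrt(3)*y)/27 is an antiderivative of f.
Check: d/dy[-4*y**3/9 + y**2/6 + 31*y/9 + (2*y**3/3 - y**2/6 - 3*y/2)*log(3*y**2 + 1) - log(y**2 + 1/3)/18 - 31*sqrt(3)*atan(sqrt(3)*y)/27] = 2*y**2*log(3*y**2 + 1) - y*log(3*y**2 + 1)/3 - 3*log(3*y**2 + 1)/2, which equals f(y).
F(1/2) = -31*sqrt(3)*atan(sqrt(3)/2)/27 - 17*log(7/4)/24 - log(7/12)/18 + 41/24; F(0) = log(3)/18.
Integral = F(1/2) - F(0) = -31*sqrt(3)*atan(sqrt(3)/2)/27 - 17*log(7/4)/24 - log(3)/18 - log(7/12)/18 + 41/24.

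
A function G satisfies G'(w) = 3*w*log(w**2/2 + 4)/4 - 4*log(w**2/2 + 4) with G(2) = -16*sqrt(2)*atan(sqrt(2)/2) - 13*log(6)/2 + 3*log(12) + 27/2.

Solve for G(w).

Integrate term by term and add the pieces.
A general antiderivative is -3*w**2/8 + 8*w + (3*w**2/8 - 4*w)*log(w**2/2 + 4) + 3*log(w**2 + 8) - 16*sqrt(2)*atan(sqrt(2)*w/4) + C.
The condition gives C = -16*sqrt(2)*atan(sqrt(2)/2) - 13*log(6)/2 + 3*log(12) + 27/2 - (-16*sqrt(2)*atan(sqrt(2)/2) - 13*log(6)/2 + 3*log(12) + 29/2) = -1.
So G(w) = 3*w**2*log(w**2/2 + 4)/8 - 3*w**2/8 - 4*w*log(w**2/2 + 4) + 8*w + 3*log(w**2 + 8) - 16*sqrt(2)*atan(sqrt(2)*w/4) - 1.
Check: d/dw[3*w**2*log(w**2/2 + 4)/8 - 3*w**2/8 - 4*w*log(w**2/2 + 4) + 8*w + 3*log(w**2 + 8) - 16*sqrt(2)*atan(sqrt(2)*w/4) - 1] = 3*w*log(w**2/2 + 4)/4 - 4*log(w**2/2 + 4) = G'(w).

G(w) = 3*w**2*log(w**2/2 + 4)/8 - 3*w**2/8 - 4*w*log(w**2/2 + 4) + 8*w + 3*log(w**2 + 8) - 16*sqrt(2)*atan(sqrt(2)*w/4) - 1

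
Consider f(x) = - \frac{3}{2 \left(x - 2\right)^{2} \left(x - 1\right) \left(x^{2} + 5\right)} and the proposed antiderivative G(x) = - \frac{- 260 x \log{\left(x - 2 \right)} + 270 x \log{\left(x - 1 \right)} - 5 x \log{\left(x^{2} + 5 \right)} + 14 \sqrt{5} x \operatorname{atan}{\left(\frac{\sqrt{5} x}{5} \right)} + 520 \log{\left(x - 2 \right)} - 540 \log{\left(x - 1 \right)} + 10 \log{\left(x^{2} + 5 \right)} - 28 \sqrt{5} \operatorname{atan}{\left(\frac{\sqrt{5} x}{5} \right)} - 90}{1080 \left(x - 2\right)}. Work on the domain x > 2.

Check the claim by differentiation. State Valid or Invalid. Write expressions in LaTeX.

d/dx[G] = \frac{x^{3} - x^{2} + 5 x - 23}{12 x^{5} - 60 x^{4} + 156 x^{3} - 348 x^{2} + 480 x - 240}
d/dx[G] - f(x) = \frac{1}{12 x^{2} - 48 x + 48} != 0.

Invalid: d/dx[G] - f = \frac{1}{12 x^{2} - 48 x + 48}, which is not 0.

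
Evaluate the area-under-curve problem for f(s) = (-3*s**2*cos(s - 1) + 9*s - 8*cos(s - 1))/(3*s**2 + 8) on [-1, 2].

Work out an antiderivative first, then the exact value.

Whatever form F(s) takes, F'(s) = f(s) is non-negotiable.
F(s) = (3*log(s**2/2 + 4/3) - 2*sin(s - 1))/2 is an antiderivative of f.
Check: d/ds[(3*log(s**2/2 + 4/3) - 2*sin(s - 1))/2] = (-3*s**2*cos(s - 1) + 9*s - 8*cos(s - 1))/(3*s**2 + 8) = f(s).
F(2) = -sin(1) + 3*log(10/3)/2; F(-1) = 3*log(11/6)/2 + sin(2).
Integral = F(2) - F(-1) = -sin(2) - 3*log(11/6)/2 - sin(1) + 3*log(10/3)/2.

Antiderivative: F(s) = (3*log(s**2/2 + 4/3) - 2*sin(s - 1))/2; value = -sin(2) - 3*log(11/6)/2 - sin(1) + 3*log(10/3)/2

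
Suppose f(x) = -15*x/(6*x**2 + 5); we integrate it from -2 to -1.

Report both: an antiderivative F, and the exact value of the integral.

The substitution u = 2*x**2 + 5/3 works: f is exactly (dF/du)*(du/dx) for that inner function.
F(x) = -5*log(2*x**2 + 5/3)/4 is an antiderivative of f.
Check: d/dx[-5*log(2*x**2 + 5/3)/4] = -15*x/(6*x**2 + 5) = f(x).
F(-1) = -5*log(11/3)/4; F(-2) = -5*log(29/3)/4.
Integral = F(-1) - F(-2) = -5*log(11/3)/4 + 5*log(29/3)/4.

Antiderivative: F(x) = -5*log(2*x**2 + 5/3)/4; value = -5*log(11/3)/4 + 5*log(29/3)/4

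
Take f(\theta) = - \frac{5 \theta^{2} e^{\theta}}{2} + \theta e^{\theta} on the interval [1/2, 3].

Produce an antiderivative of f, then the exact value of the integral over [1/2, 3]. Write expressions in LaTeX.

f has the shape u'v + uv' for u = - \frac{5 \theta^{2}}{2} + 6 \theta - 6 and v = e^{\theta} — it is the derivative of the product u*v.
F(\theta) = \frac{\left(- 5 \theta^{2} + 12 \theta - 12\right) e^{\theta}}{2} is an antiderivative of f.
Check: d/d\theta[\frac{\left(- 5 \theta^{2} + 12 \theta - 12\right) e^{\theta}}{2}] = - \frac{5 \theta^{2} e^{\theta}}{2} + \theta e^{\theta} = f(\theta).
F(3) = - \frac{21 e^{3}}{2}; F(1/2) = - \frac{29 e^{\frac{1}{2}}}{8}.
Integral = F(3) - F(1/2) = - \frac{21 e^{3}}{2} + \frac{29 e^{\frac{1}{2}}}{8}.

Antiderivative: F(\theta) = \frac{\left(- 5 \theta^{2} + 12 \theta - 12\right) e^{\theta}}{2}; value = - \frac{21 e^{3}}{2} + \frac{29 e^{\frac{1}{2}}}{8}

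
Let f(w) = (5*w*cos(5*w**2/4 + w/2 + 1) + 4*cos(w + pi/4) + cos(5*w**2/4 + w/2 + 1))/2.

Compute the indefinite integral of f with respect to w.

F(w) = 2*sin(w + pi/4) + sin(5*w**2/4 + w/2 + 1) + C

A first test for any F(w): its w-derivative must equal f(w) identically.
Check: d/dw[2*sin(w + pi/4) + sin(5*w**2/4 + w/2 + 1)] = 5*w*cos(5*w**2/4 + w/2 + 1)/2 + 2*cos(w + pi/4) + cos(5*w**2/4 + w/2 + 1)/2, which equals f(w).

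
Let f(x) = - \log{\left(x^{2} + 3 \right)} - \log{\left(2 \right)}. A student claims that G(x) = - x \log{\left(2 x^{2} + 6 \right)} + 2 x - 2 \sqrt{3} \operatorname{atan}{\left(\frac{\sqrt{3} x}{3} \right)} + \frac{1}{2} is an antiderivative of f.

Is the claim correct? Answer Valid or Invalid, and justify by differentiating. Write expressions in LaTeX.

Valid - the claim checks out under differentiation.

d/dx[G] = - \log{\left(x^{2} + 3 \right)} - \log{\left(2 \right)}
This equals f(x) exactly, so the claim holds.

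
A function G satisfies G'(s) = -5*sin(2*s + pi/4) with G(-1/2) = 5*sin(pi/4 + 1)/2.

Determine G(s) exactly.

Since d/ds undoes antidifferentiation here, G(s) must give back the stated G'(s).
A general antiderivative is 5*cos(2*s + pi/4)/2 + C.
The condition gives C = 5*sin(pi/4 + 1)/2 - (5*sin(pi/4 + 1)/2) = 0.
So G(s) = 5*cos(2*s + pi/4)/2.
Check: d/ds[5*cos(2*s + pi/4)/2] = -5*sin(2*s + pi/4) = G'(s).

G(s) = 5*cos(2*s + pi/4)/2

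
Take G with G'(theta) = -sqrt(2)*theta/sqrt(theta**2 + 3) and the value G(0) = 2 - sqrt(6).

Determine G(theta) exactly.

The substitution u = 2*theta**2 + 6 works: G'(theta) is exactly (dG/du)*(du/dtheta) for that inner function.
A general antiderivative is -sqrt(2*theta**2 + 6) + C.
The condition gives C = 2 - sqrt(6) - (-sqrt(6)) = 2.
So G(theta) = -sqrt(2)*sqrt(theta**2 + 3) + 2.
Check: d/dtheta[-sqrt(2)*sqrt(theta**2 + 3) + 2] = -sqrt(2)*theta/sqrt(theta**2 + 3) = G'(theta).

G(theta) = -sqrt(2)*sqrt(theta**2 + 3) + 2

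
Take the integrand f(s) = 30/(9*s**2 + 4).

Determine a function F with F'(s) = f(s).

Whatever form F(s) takes, F'(s) = f(s) is non-negotiable.
Check: d/ds[5*atan(3*s/2)] = 30/(9*s**2 + 4) = f(s).

An antiderivative is F(s) = 5*atan(3*s/2).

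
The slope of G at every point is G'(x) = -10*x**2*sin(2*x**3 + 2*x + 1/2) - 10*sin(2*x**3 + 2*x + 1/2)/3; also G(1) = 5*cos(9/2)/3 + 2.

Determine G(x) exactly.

G(x) = 5*cos(2*x**3 + 2*x + 1/2)/3 + 2

G'(x) matches the chain-rule pattern g'(h)*h' with inner function h(x) = 2*x**3 + 2*x + 1/2; substituting u = h(x) collapses the integral.
A general antiderivative is 5*cos(2*x**3 + 2*x + 1/2)/3 + C.
The condition gives C = 5*cos(9/2)/3 + 2 - (5*cos(9/2)/3) = 2.
So G(x) = 5*cos(2*x**3 + 2*x + 1/2)/3 + 2.
Check: d/dx[5*cos(2*x**3 + 2*x + 1/2)/3 + 2] = -10*x**2*sin(2*x**3 + 2*x + 1/2) - 10*sin(2*x**3 + 2*x + 1/2)/3 = G'(x).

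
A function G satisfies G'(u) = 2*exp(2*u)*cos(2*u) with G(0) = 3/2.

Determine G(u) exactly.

Whatever form G(u) takes, its d/du must return the stated G'(u).
A general antiderivative is exp(2*u)*sin(2*u)/2 + exp(2*u)*cos(2*u)/2 + C.
The condition gives C = 3/2 - (1/2) = 1.
So G(u) = (exp(2*u)*sin(2*u) + exp(2*u)*cos(2*u) + 2)/2.
Check: d/du[(exp(2*u)*sin(2*u) + exp(2*u)*cos(2*u) + 2)/2] = 2*exp(2*u)*cos(2*u) = G'(u).

G(u) = (exp(2*u)*sin(2*u) + exp(2*u)*cos(2*u) + 2)/2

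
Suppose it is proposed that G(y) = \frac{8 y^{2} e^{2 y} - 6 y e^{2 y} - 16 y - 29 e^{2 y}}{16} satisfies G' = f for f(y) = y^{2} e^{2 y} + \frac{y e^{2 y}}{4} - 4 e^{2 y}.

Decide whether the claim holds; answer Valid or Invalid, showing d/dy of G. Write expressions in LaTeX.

d/dy[G] = y^{2} e^{2 y} + \frac{y e^{2 y}}{4} - 4 e^{2 y} - 1
d/dy[G] - f(y) = -1 != 0.

Invalid: d/dy[G] - f = -1, which is not 0.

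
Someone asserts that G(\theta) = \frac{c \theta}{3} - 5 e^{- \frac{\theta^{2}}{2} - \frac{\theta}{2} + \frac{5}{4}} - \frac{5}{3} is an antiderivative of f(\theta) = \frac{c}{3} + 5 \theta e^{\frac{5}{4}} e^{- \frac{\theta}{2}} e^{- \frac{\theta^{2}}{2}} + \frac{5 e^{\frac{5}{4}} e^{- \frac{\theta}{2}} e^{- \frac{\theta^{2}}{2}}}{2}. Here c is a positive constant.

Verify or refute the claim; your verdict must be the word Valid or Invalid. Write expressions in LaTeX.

Valid: G'(\theta) = f(\theta).

d/d\theta[G] = \frac{\left(\frac{2 c e^{\frac{\theta}{2}} e^{\frac{\theta^{2}}{2}}}{e^{\frac{5}{4}}} + 30 \theta + 15\right) e^{\frac{5}{4}} e^{- \frac{\theta}{2}} e^{- \frac{\theta^{2}}{2}}}{6}
This equals f(\theta) exactly, so the claim holds.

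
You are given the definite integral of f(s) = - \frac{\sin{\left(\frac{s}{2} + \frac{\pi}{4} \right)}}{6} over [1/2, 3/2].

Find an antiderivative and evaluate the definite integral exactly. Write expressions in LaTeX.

Antiderivative: F(s) = \frac{\cos{\left(\frac{s}{2} + \frac{\pi}{4} \right)}}{3}; value = - \frac{\cos{\left(\frac{1}{4} + \frac{\pi}{4} \right)}}{3} + \frac{\cos{\left(\frac{3}{4} + \frac{\pi}{4} \right)}}{3}

Since d/ds undoes antidifferentiation here, F'(s) = f(s) is required of F(s).
F(s) = \frac{\cos{\left(\frac{s}{2} + \frac{\pi}{4} \right)}}{3} is an antiderivative of f.
Check: d/ds[\frac{\cos{\left(\frac{s}{2} + \frac{\pi}{4} \right)}}{3}] = - \frac{\sin{\left(\frac{s}{2} + \frac{\pi}{4} \right)}}{6} = f(s).
F(3/2) = \frac{\cos{\left(\frac{3}{4} + \frac{\pi}{4} \right)}}{3}; F(1/2) = \frac{\cos{\left(\frac{1}{4} + \frac{\pi}{4} \right)}}{3}.
Integral = F(3/2) - F(1/2) = - \frac{\cos{\left(\frac{1}{4} + \frac{\pi}{4} \right)}}{3} + \frac{\cos{\left(\frac{3}{4} + \frac{\pi}{4} \right)}}{3}.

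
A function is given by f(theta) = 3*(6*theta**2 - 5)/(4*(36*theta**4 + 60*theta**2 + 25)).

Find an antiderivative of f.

An antiderivative is F(theta) = -3*theta/(4*(6*theta**2 + 5)).

Recognize the product-rule pattern: f = u'v + uv' with u = -theta/4, v = 1/(2*theta**2 + 5/3), so integration by parts undoes it.
Check: d/dtheta[-3*theta/(4*(6*theta**2 + 5))] = (18*theta**2 - 15)/(144*theta**4 + 240*theta**2 + 100), which equals f(theta).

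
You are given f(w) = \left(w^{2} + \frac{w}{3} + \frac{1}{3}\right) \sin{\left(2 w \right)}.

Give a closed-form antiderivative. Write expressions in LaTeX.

An antiderivative is F(w) = - \frac{w^{2} \cos{\left(2 w \right)}}{2} + \frac{w \sin{\left(2 w \right)}}{2} - \frac{w \cos{\left(2 w \right)}}{6} + \frac{\sin{\left(2 w \right)}}{12} + \frac{\cos{\left(2 w \right)}}{12}.

For F(w) to be correct the identity F'(w) - f(w) = 0 must hold.
Check: d/dw[- \frac{w^{2} \cos{\left(2 w \right)}}{2} + \frac{w \sin{\left(2 w \right)}}{2} - \frac{w \cos{\left(2 w \right)}}{6} + \frac{\sin{\left(2 w \right)}}{12} + \frac{\cos{\left(2 w \right)}}{12}] = w^{2} \sin{\left(2 w \right)} + \frac{w \sin{\left(2 w \right)}}{3} + \frac{\sin{\left(2 w \right)}}{3}, which equals f(w).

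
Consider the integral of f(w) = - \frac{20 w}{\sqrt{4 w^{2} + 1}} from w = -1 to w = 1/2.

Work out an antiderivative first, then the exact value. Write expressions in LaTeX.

Antiderivative: F(w) = - 5 \sqrt{4 w^{2} + 1}; value = - 5 \sqrt{2} + 5 \sqrt{5}

The substitution u = 4 w^{2} + 1 works: f is exactly (dF/du)*(du/dw) for that inner function.
F(w) = - 5 \sqrt{4 w^{2} + 1} is an antiderivative of f.
Check: d/dw[- 5 \sqrt{4 w^{2} + 1}] = - \frac{20 w}{\sqrt{4 w^{2} + 1}} = f(w).
F(1/2) = - 5 \sqrt{2}; F(-1) = - 5 \sqrt{5}.
Integral = F(1/2) - F(-1) = - 5 \sqrt{2} + 5 \sqrt{5}.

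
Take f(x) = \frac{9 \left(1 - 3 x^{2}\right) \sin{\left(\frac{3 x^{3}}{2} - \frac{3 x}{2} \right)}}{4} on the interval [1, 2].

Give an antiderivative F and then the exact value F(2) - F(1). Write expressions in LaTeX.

The substitution u = \frac{3 x^{3}}{2} - \frac{3 x}{2} works: f is exactly (dF/du)*(du/dx) for that inner function.
F(x) = \frac{3 \cos{\left(\frac{3 x^{3}}{2} - \frac{3 x}{2} \right)}}{2} is an antiderivative of f.
Check: d/dx[\frac{3 \cos{\left(\frac{3 x^{3}}{2} - \frac{3 x}{2} \right)}}{2}] = - \frac{27 x^{2} \sin{\left(\frac{3 x^{3}}{2} - \frac{3 x}{2} \right)}}{4} + \frac{9 \sin{\left(\frac{3 x^{3}}{2} - \frac{3 x}{2} \right)}}{4}, which equals f(x).
F(2) = \frac{3 \cos{\left(9 \right)}}{2}; F(1) = \frac{3}{2}.
Integral = F(2) - F(1) = - \frac{3}{2} + \frac{3 \cos{\left(9 \right)}}{2}.

Antiderivative: F(x) = \frac{3 \cos{\left(\frac{3 x^{3}}{2} - \frac{3 x}{2} \right)}}{2}; value = - \frac{3}{2} + \frac{3 \cos{\left(9 \right)}}{2}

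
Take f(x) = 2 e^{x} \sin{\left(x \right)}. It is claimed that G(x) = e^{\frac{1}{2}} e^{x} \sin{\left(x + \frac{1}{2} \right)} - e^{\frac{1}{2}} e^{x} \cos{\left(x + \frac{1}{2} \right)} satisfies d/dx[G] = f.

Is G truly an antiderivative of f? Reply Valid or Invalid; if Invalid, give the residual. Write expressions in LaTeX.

Invalid: d/dx[G] - f = - 2 e^{x} \sin{\left(x \right)} + 2 e^{\frac{1}{2}} e^{x} \sin{\left(x + \frac{1}{2} \right)}, which is not 0.

d/dx[G] = 2 e^{\frac{1}{2}} e^{x} \sin{\left(x + \frac{1}{2} \right)}
d/dx[G] - f(x) = - 2 e^{x} \sin{\left(x \right)} + 2 e^{\frac{1}{2}} e^{x} \sin{\left(x + \frac{1}{2} \right)} != 0.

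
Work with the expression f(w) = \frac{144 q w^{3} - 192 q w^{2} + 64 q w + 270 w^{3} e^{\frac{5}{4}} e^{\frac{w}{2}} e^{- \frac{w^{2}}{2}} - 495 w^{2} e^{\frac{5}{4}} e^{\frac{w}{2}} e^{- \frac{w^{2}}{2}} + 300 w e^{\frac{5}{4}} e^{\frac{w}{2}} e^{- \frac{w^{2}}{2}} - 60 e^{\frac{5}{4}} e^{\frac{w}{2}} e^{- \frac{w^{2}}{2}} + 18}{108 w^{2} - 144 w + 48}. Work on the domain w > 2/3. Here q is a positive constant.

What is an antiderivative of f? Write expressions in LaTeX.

Differentiate the proposed F(w) back; it has to land on f(w) exactly.
Check: d/dw[\frac{12 q w^{3} - 8 q w^{2} - 45 w e^{\frac{5}{4}} e^{\frac{w}{2}} e^{- \frac{w^{2}}{2}} + 30 e^{\frac{5}{4}} e^{\frac{w}{2}} e^{- \frac{w^{2}}{2}} - 3}{6 \left(3 w - 2\right)}] = \frac{144 q w^{3} e^{w^{2}} - 192 q w^{2} e^{w^{2}} + 64 q w e^{w^{2}} + 270 w^{3} e^{\frac{5}{4}} e^{\frac{w}{2}} e^{\frac{w^{2}}{2}} - 495 w^{2} e^{\frac{5}{4}} e^{\frac{w}{2}} e^{\frac{w^{2}}{2}} + 300 w e^{\frac{5}{4}} e^{\frac{w}{2}} e^{\frac{w^{2}}{2}} - 60 e^{\frac{5}{4}} e^{\frac{w}{2}} e^{\frac{w^{2}}{2}} + 18 e^{w^{2}}}{108 w^{2} e^{w^{2}} - 144 w e^{w^{2}} + 48 e^{w^{2}}}, which equals f(w).

An antiderivative is F(w) = \frac{12 q w^{3} - 8 q w^{2} - 45 w e^{\frac{5}{4}} e^{\frac{w}{2}} e^{- \frac{w^{2}}{2}} + 30 e^{\frac{5}{4}} e^{\frac{w}{2}} e^{- \frac{w^{2}}{2}} - 3}{6 \left(3 w - 2\right)}.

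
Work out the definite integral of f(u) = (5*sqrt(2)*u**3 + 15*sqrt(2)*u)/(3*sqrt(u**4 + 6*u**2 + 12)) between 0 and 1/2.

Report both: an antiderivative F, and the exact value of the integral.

Antiderivative: F(u) = 5*sqrt(u**4/2 + 3*u**2 + 6)/3; value = -5*sqrt(6)/3 + 5*sqrt(434)/24

The substitution w = u**4/2 + 3*u**2 + 6 works: f is exactly (dF/dw)*(dw/du) for that inner function.
F(u) = 5*sqrt(u**4/2 + 3*u**2 + 6)/3 is an antiderivative of f.
Check: d/du[5*sqrt(u**4/2 + 3*u**2 + 6)/3] = (5*sqrt(2)*u**3 + 15*sqrt(2)*u)/(3*sqrt(u**4 + 6*u**2 + 12)) = f(u).
F(1/2) = 5*sqrt(434)/24; F(0) = 5*sqrt(6)/3.
Integral = F(1/2) - F(0) = -5*sqrt(6)/3 + 5*sqrt(434)/24.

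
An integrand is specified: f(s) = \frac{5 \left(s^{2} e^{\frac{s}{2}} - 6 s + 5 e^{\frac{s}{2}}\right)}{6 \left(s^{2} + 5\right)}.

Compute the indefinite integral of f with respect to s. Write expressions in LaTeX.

F(s) = \frac{5 \left(2 e^{\frac{s}{2}} - 3 \log{\left(\frac{s^{2}}{2} + \frac{5}{2} \right)}\right)}{6} + C

Recover f(s) by differentiating a candidate F(s); any mismatch rules it out.
Check: d/ds[\frac{5 \left(2 e^{\frac{s}{2}} - 3 \log{\left(\frac{s^{2}}{2} + \frac{5}{2} \right)}\right)}{6}] = \frac{5 s^{2} e^{\frac{s}{2}} - 30 s + 25 e^{\frac{s}{2}}}{6 s^{2} + 30}, which equals f(s).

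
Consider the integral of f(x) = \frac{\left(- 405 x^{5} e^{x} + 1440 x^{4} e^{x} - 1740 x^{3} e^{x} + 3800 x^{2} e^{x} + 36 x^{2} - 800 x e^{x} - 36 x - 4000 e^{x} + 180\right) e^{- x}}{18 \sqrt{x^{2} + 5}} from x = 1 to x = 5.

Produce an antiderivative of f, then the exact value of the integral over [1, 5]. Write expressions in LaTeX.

f has the shape u'v + uv' for u = - 2 \sqrt{x^{2} + 5} and v = 4 \left(- \frac{3 x^{2}}{4} + \frac{5 x}{3} + \frac{5}{3}\right)^{2} + e^{- x} — it is the derivative of the product u*v.
F(x) = - \frac{9 x^{4} \sqrt{x^{2} + 5}}{2} + 20 x^{3} \sqrt{x^{2} + 5} - \frac{20 x^{2} \sqrt{x^{2} + 5}}{9} - \frac{400 x \sqrt{x^{2} + 5}}{9} - \frac{200 \sqrt{x^{2} + 5}}{9} - 2 \sqrt{x^{2} + 5} e^{- x} is an antiderivative of f.
Check: d/dx[- \frac{9 x^{4} \sqrt{x^{2} + 5}}{2} + 20 x^{3} \sqrt{x^{2} + 5} - \frac{20 x^{2} \sqrt{x^{2} + 5}}{9} - \frac{400 x \sqrt{x^{2} + 5}}{9} - \frac{200 \sqrt{x^{2} + 5}}{9} - 2 \sqrt{x^{2} + 5} e^{- x}] = \frac{- 405 x^{5} \sqrt{x^{2} + 5} e^{x} + 1440 x^{4} \sqrt{x^{2} + 5} e^{x} - 1740 x^{3} \sqrt{x^{2} + 5} e^{x} + 3800 x^{2} \sqrt{x^{2} + 5} e^{x} + 36 x^{2} \sqrt{x^{2} + 5} - 800 x \sqrt{x^{2} + 5} e^{x} - 36 x \sqrt{x^{2} + 5} - 4000 \sqrt{x^{2} + 5} e^{x} + 180 \sqrt{x^{2} + 5}}{18 x^{2} e^{x} + 90 e^{x}}, which equals f(x).
F(5) = - \frac{1225 \sqrt{30}}{2} - \frac{2 \sqrt{30}}{e^{5}}; F(1) = - \frac{961 \sqrt{6}}{18} - \frac{2 \sqrt{6}}{e}.
Integral = F(5) - F(1) = - \frac{1225 \sqrt{30}}{2} - \frac{2 \sqrt{30}}{e^{5}} + \frac{2 \sqrt{6}}{e} + \frac{961 \sqrt{6}}{18}.

Antiderivative: F(x) = - \frac{9 x^{4} \sqrt{x^{2} + 5}}{2} + 20 x^{3} \sqrt{x^{2} + 5} - \frac{20 x^{2} \sqrt{x^{2} + 5}}{9} - \frac{400 x \sqrt{x^{2} + 5}}{9} - \frac{200 \sqrt{x^{2} + 5}}{9} - 2 \sqrt{x^{2} + 5} e^{- x}; value = - \frac{1225 \sqrt{30}}{2} - \frac{2 \sqrt{30}}{e^{5}} + \frac{2 \sqrt{6}}{e} + \frac{961 \sqrt{6}}{18}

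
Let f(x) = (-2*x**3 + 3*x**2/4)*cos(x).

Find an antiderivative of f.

A candidate is checked by its d/dx: the result must match f(x).
Check: d/dx[-(8*x**3*sin(x) - 3*x**2*sin(x) + 24*x**2*cos(x) - 48*x*sin(x) - 6*x*cos(x) + 6*sin(x) - 48*cos(x))/4] = -2*x**3*cos(x) + 3*x**2*cos(x)/4, which equals f(x).

An antiderivative is F(x) = -(8*x**3*sin(x) - 3*x**2*sin(x) + 24*x**2*cos(x) - 48*x*sin(x) - 6*x*cos(x) + 6*sin(x) - 48*cos(x))/4.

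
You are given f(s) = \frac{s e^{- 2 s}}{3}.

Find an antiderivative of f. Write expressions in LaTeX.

f has the shape u'v + uv' for u = - \frac{s}{6} - \frac{1}{12} and v = e^{- 2 s} — it is the derivative of the product u*v.
Check: d/ds[- \frac{s e^{- 2 s}}{6} - \frac{e^{- 2 s}}{12}] = \frac{s e^{- 2 s}}{3} = f(s).

An antiderivative is F(s) = - \frac{s e^{- 2 s}}{6} - \frac{e^{- 2 s}}{12}.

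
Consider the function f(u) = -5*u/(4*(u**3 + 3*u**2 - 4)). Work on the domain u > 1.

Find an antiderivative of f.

An antiderivative is F(u) = (-5*u*log(u - 1) + 5*u*log(u + 2) - 10*log(u - 1) + 10*log(u + 2) + 30)/(36*u + 72).

The denominator factors as 4*(u - 1)*(u + 2)**2; partial fractions split f into directly integrable pieces: 5/(36*(u + 2)) - 5/(6*(u + 2)**2) - 5/(36*(u - 1)).
Check: d/du[(-5*u*log(u - 1) + 5*u*log(u + 2) - 10*log(u - 1) + 10*log(u + 2) + 30)/(36*u + 72)] = -5*u/(4*u**3 + 12*u**2 - 16), which equals f(u).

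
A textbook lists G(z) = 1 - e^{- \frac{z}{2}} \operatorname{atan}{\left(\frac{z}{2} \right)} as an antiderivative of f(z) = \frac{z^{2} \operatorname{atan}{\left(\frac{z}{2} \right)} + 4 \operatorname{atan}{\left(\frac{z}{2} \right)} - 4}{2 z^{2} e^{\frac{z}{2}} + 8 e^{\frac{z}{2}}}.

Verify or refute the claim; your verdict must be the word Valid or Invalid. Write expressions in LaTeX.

d/dz[G] = \frac{z^{2} \operatorname{atan}{\left(\frac{z}{2} \right)} + 4 \operatorname{atan}{\left(\frac{z}{2} \right)} - 4}{2 z^{2} e^{\frac{z}{2}} + 8 e^{\frac{z}{2}}}
This equals f(z) exactly, so the claim holds.

Valid. The derivative of G reproduces f.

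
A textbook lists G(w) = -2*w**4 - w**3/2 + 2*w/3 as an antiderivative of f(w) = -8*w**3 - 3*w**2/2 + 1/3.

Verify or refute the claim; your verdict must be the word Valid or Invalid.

d/dw[G] = -8*w**3 - 3*w**2/2 + 2/3
d/dw[G] - f(w) = 1/3 != 0.

Invalid: d/dw[G] - f = 1/3, which is not 0.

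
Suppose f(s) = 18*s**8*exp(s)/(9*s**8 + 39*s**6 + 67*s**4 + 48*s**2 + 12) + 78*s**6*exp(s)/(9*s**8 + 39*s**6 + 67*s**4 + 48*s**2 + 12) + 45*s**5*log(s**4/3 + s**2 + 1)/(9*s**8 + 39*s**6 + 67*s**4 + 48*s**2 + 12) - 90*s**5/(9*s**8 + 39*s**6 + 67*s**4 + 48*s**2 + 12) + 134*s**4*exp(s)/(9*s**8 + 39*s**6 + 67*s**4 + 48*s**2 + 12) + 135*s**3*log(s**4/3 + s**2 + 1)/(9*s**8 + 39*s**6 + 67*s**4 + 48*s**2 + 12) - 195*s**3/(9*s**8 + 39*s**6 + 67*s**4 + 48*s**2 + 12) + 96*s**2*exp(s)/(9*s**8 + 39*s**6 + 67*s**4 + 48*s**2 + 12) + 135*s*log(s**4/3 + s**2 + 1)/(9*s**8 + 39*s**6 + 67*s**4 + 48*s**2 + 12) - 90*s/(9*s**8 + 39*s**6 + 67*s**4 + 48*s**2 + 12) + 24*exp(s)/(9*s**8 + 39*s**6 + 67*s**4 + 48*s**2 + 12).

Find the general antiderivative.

Integrate term by term and add the pieces.
Check: d/ds[(12*s**2*exp(s) + 8*exp(s) - 15*log(s**4/3 + s**2 + 1))/(2*(3*s**2 + 2))] = (18*s**8*exp(s) + 78*s**6*exp(s) + 45*s**5*log(s**4/3 + s**2 + 1) - 90*s**5 + 134*s**4*exp(s) + 135*s**3*log(s**4/3 + s**2 + 1) - 195*s**3 + 96*s**2*exp(s) + 135*s*log(s**4/3 + s**2 + 1) - 90*s + 24*exp(s))/(9*s**8 + 39*s**6 + 67*s**4 + 48*s**2 + 12), which equals f(s).

F(s) = (12*s**2*exp(s) + 8*exp(s) - 15*log(s**4/3 + s**2 + 1))/(2*(3*s**2 + 2)) + C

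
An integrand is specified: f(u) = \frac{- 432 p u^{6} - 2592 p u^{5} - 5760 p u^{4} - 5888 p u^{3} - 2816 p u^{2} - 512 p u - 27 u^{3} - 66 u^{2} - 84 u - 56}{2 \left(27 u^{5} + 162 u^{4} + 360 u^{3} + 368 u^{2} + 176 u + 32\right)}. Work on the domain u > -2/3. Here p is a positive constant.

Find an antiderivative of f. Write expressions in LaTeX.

Whatever form F(u) takes, F'(u) = f(u) is non-negotiable.
Check: d/du[- 4 p u^{2} + \frac{1}{\left(3 u + 2\right)^{2}} + \frac{1}{2 \left(u + 2\right)}] = \frac{- 432 p u^{6} - 2592 p u^{5} - 5760 p u^{4} - 5888 p u^{3} - 2816 p u^{2} - 512 p u - 27 u^{3} - 66 u^{2} - 84 u - 56}{54 u^{5} + 324 u^{4} + 720 u^{3} + 736 u^{2} + 352 u + 64}, which equals f(u).

An antiderivative is F(u) = - 4 p u^{2} + \frac{1}{\left(3 u + 2\right)^{2}} + \frac{1}{2 \left(u + 2\right)}.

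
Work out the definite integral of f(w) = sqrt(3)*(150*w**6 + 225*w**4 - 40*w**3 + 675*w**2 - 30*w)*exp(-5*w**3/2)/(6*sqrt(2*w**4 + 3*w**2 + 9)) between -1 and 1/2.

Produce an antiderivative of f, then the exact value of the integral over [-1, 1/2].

Recognize the product-rule pattern: f = u'v + uv' with u = -5*sqrt(2*w**4/3 + w**2 + 3), v = exp(-5*w**3/2), so integration by parts undoes it.
F(w) = -5*sqrt(3)*sqrt(2*w**4 + 3*w**2 + 9)*exp(-5*w**3/2)/3 is an antiderivative of f.
Check: d/dw[-5*sqrt(3)*sqrt(2*w**4 + 3*w**2 + 9)*exp(-5*w**3/2)/3] = (150*sqrt(3)*w**6 + 225*sqrt(3)*w**4 - 40*sqrt(3)*w**3 + 675*sqrt(3)*w**2 - 30*sqrt(3)*w)*exp(-5*w**3/2)/(6*sqrt(2*w**4 + 3*w**2 + 9)), which equals f(w).
F(1/2) = -5*sqrt(474)*exp(-5/16)/12; F(-1) = -5*sqrt(42)*exp(5/2)/3.
Integral = F(1/2) - F(-1) = -5*sqrt(474)*exp(-5/16)/12 + 5*sqrt(42)*exp(5/2)/3.

Antiderivative: F(w) = -5*sqrt(3)*sqrt(2*w**4 + 3*w**2 + 9)*exp(-5*w**3/2)/3; value = -5*sqrt(474)*exp(-5/16)/12 + 5*sqrt(42)*exp(5/2)/3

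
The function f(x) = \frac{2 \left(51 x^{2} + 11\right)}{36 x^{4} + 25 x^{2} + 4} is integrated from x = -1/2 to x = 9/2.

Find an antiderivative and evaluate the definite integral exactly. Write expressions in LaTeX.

Any candidate F(x) must reproduce f(x) exactly when differentiated.
F(x) = 5 \operatorname{atan}{\left(\frac{3 x}{2} \right)} - \operatorname{atan}{\left(2 x \right)} is an antiderivative of f.
Check: d/dx[5 \operatorname{atan}{\left(\frac{3 x}{2} \right)} - \operatorname{atan}{\left(2 x \right)}] = \frac{102 x^{2} + 22}{36 x^{4} + 25 x^{2} + 4}, which equals f(x).
F(9/2) = - \operatorname{atan}{\left(9 \right)} + 5 \operatorname{atan}{\left(\frac{27}{4} \right)}; F(-1/2) = - 5 \operatorname{atan}{\left(\frac{3}{4} \right)} + \frac{\pi}{4}.
Integral = F(9/2) - F(-1/2) = - \operatorname{atan}{\left(9 \right)} - \frac{\pi}{4} + 5 \operatorname{atan}{\left(\frac{3}{4} \right)} + 5 \operatorname{atan}{\left(\frac{27}{4} \right)}.

Antiderivative: F(x) = 5 \operatorname{atan}{\left(\frac{3 x}{2} \right)} - \operatorname{atan}{\left(2 x \right)}; value = - \operatorname{atan}{\left(9 \right)} - \frac{\pi}{4} + 5 \operatorname{atan}{\left(\frac{3}{4} \right)} + 5 \operatorname{atan}{\left(\frac{27}{4} \right)}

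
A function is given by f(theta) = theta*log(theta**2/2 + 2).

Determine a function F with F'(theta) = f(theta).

Check any antiderivative F(theta) by computing F'(theta) and comparing it with f(theta).
Check: d/dtheta[(theta**2*log(theta**2/2 + 2) - theta**2 + 4*log(theta**2 + 4))/2] = theta*log(theta**2/2 + 2) = f(theta).

An antiderivative is F(theta) = (theta**2*log(theta**2/2 + 2) - theta**2 + 4*log(theta**2 + 4))/2.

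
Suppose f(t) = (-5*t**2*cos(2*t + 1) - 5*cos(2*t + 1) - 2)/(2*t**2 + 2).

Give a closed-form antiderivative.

Since d/dt undoes antidifferentiation here, F'(t) = f(t) is required of F(t).
Check: d/dt[-(5*sin(2*t + 1) + 4*atan(t))/4] = (-5*t**2*cos(2*t + 1) - 5*cos(2*t + 1) - 2)/(2*t**2 + 2) = f(t).

An antiderivative is F(t) = -(5*sin(2*t + 1) + 4*atan(t))/4.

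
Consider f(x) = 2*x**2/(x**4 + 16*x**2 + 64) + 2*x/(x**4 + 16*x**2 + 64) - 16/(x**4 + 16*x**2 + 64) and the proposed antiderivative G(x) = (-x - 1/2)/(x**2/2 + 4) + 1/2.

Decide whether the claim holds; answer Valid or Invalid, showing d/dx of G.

d/dx[G] = (2*x**2 + 2*x - 16)/(x**4 + 16*x**2 + 64)
This equals f(x) exactly, so the claim holds.

Valid: G'(x) = f(x).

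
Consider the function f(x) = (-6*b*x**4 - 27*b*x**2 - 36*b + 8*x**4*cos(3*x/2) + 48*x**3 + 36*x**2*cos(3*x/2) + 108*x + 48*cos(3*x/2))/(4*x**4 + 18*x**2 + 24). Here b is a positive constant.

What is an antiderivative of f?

An antiderivative is F(x) = -(9*b*x - 18*log(x**4/3 + 3*x**2/2 + 2) - 8*sin(3*x/2))/6.

Check any antiderivative F(x) by computing F'(x) and comparing it with f(x).
Check: d/dx[-(9*b*x - 18*log(x**4/3 + 3*x**2/2 + 2) - 8*sin(3*x/2))/6] = (-6*b*x**4 - 27*b*x**2 - 36*b + 8*x**4*cos(3*x/2) + 48*x**3 + 36*x**2*cos(3*x/2) + 108*x + 48*cos(3*x/2))/(4*x**4 + 18*x**2 + 24) = f(x).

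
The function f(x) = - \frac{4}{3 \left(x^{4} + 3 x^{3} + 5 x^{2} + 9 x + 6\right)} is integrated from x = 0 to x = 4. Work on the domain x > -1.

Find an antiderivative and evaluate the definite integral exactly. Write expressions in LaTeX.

Factor the denominator (3 \left(x + 1\right) \left(x + 2\right) \left(x^{2} + 3\right)) and decompose: f = \frac{3 x + 1}{21 \left(x^{2} + 3\right)} + \frac{4}{21 \left(x + 2\right)} - \frac{1}{3 \left(x + 1\right)}; each piece integrates to a log, atan, or power term.
F(x) = - \frac{\log{\left(x + 1 \right)}}{3} + \frac{4 \log{\left(x + 2 \right)}}{21} + \frac{\log{\left(x^{2} + 3 \right)}}{14} + \frac{\sqrt{3} \operatorname{atan}{\left(\frac{\sqrt{3} x}{3} \right)}}{63} is an antiderivative of f.
Check: d/dx[- \frac{\log{\left(x + 1 \right)}}{3} + \frac{4 \log{\left(x + 2 \right)}}{21} + \frac{\log{\left(x^{2} + 3 \right)}}{14} + \frac{\sqrt{3} \operatorname{atan}{\left(\frac{\sqrt{3} x}{3} \right)}}{63}] = - \frac{4}{3 x^{4} + 9 x^{3} + 15 x^{2} + 27 x + 18}, which equals f(x).
F(4) = - \frac{\log{\left(5 \right)}}{3} + \frac{\sqrt{3} \operatorname{atan}{\left(\frac{4 \sqrt{3}}{3} \right)}}{63} + \frac{\log{\left(19 \right)}}{14} + \frac{4 \log{\left(6 \right)}}{21}; F(0) = \frac{\log{\left(3 \right)}}{14} + \frac{4 \log{\left(2 \right)}}{21}.
Integral = F(4) - F(0) = - \frac{\log{\left(5 \right)}}{3} - \frac{4 \log{\left(2 \right)}}{21} - \frac{\log{\left(3 \right)}}{14} + \frac{\sqrt{3} \operatorname{atan}{\left(\frac{4 \sqrt{3}}{3} \right)}}{63} + \frac{\log{\left(19 \right)}}{14} + \frac{4 \log{\left(6 \right)}}{21}.

Antiderivative: F(x) = - \frac{\log{\left(x + 1 \right)}}{3} + \frac{4 \log{\left(x + 2 \right)}}{21} + \frac{\log{\left(x^{2} + 3 \right)}}{14} + \frac{\sqrt{3} \operatorname{atan}{\left(\frac{\sqrt{3} x}{3} \right)}}{63}; value = - \frac{\log{\left(5 \right)}}{3} - \frac{4 \log{\left(2 \right)}}{21} - \frac{\log{\left(3 \right)}}{14} + \frac{\sqrt{3} \operatorname{atan}{\left(\frac{4 \sqrt{3}}{3} \right)}}{63} + \frac{\log{\left(19 \right)}}{14} + \frac{4 \log{\left(6 \right)}}{21}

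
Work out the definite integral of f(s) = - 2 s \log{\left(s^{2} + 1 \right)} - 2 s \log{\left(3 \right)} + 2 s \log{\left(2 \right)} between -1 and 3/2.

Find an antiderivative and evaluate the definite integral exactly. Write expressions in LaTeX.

Antiderivative: F(s) = - s^{2} \log{\left(\frac{3 s^{2}}{2} + \frac{3}{2} \right)} + s^{2} - \log{\left(s^{2} + 1 \right)}; value = - \frac{9 \log{\left(\frac{39}{8} \right)}}{4} - \log{\left(\frac{13}{4} \right)} + \log{\left(2 \right)} + \log{\left(3 \right)} + \frac{5}{4}

The integrand splits into summands that can be handled one at a time.
F(s) = - s^{2} \log{\left(\frac{3 s^{2}}{2} + \frac{3}{2} \right)} + s^{2} - \log{\left(s^{2} + 1 \right)} is an antiderivative of f.
Check: d/ds[- s^{2} \log{\left(\frac{3 s^{2}}{2} + \frac{3}{2} \right)} + s^{2} - \log{\left(s^{2} + 1 \right)}] = - 2 s \log{\left(s^{2} + 1 \right)} - 2 s \log{\left(3 \right)} + 2 s \log{\left(2 \right)} = f(s).
F(3/2) = - \frac{9 \log{\left(\frac{39}{8} \right)}}{4} - \log{\left(\frac{13}{4} \right)} + \frac{9}{4}; F(-1) = - \log{\left(3 \right)} - \log{\left(2 \right)} + 1.
Integral = F(3/2) - F(-1) = - \frac{9 \log{\left(\frac{39}{8} \right)}}{4} - \log{\left(\frac{13}{4} \right)} + \log{\left(2 \right)} + \log{\left(3 \right)} + \frac{5}{4}.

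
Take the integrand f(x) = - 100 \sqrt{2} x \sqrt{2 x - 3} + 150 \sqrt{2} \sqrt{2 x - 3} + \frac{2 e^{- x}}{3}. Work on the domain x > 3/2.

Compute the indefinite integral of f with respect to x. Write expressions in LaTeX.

The integrand splits into summands that can be handled one at a time.
Check: d/dx[- \frac{2 \left(60 \sqrt{2} x^{2} \sqrt{2 x - 3} e^{x} - 180 \sqrt{2} x \sqrt{2 x - 3} e^{x} + 135 \sqrt{2} \sqrt{2 x - 3} e^{x} + 1\right) e^{- x}}{3}] = \frac{\left(- 600 \sqrt{2} x^{2} e^{x} + 1800 \sqrt{2} x e^{x} + 2 \sqrt{2 x - 3} - 1350 \sqrt{2} e^{x}\right) e^{- x}}{3 \sqrt{2 x - 3}}, which equals f(x).

F(x) = - \frac{2 \left(60 \sqrt{2} x^{2} \sqrt{2 x - 3} e^{x} - 180 \sqrt{2} x \sqrt{2 x - 3} e^{x} + 135 \sqrt{2} \sqrt{2 x - 3} e^{x} + 1\right) e^{- x}}{3} + C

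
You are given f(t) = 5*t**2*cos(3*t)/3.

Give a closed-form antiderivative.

An antiderivative is F(t) = 5*(9*t**2*sin(3*t) + 6*t*cos(3*t) - 2*sin(3*t))/81.

Since d/dt undoes antidifferentiation here, F'(t) = f(t) is required of F(t).
Check: d/dt[5*(9*t**2*sin(3*t) + 6*t*cos(3*t) - 2*sin(3*t))/81] = 5*t**2*cos(3*t)/3 = f(t).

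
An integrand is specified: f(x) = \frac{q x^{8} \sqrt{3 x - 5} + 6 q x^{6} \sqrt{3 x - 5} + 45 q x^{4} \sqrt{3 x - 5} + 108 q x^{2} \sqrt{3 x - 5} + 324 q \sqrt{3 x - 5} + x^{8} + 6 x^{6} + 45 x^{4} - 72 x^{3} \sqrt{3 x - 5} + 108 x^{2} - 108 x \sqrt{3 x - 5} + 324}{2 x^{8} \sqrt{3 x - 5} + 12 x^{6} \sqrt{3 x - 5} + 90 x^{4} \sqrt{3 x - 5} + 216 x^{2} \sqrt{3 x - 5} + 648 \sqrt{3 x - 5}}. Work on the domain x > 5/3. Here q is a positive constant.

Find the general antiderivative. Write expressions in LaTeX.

F(x) = \frac{3 q x \left(x^{4} + 3 x^{2} + 18\right) + 2 \sqrt{3 x - 5} \left(x^{4} + 3 x^{2} + 18\right) + 54}{6 \left(x^{4} + 3 x^{2} + 18\right)} + C

A first test for any F(x): its x-derivative must equal f(x) identically.
Check: d/dx[\frac{3 q x \left(x^{4} + 3 x^{2} + 18\right) + 2 \sqrt{3 x - 5} \left(x^{4} + 3 x^{2} + 18\right) + 54}{6 \left(x^{4} + 3 x^{2} + 18\right)}] = \frac{q x^{8} \sqrt{3 x - 5} + 6 q x^{6} \sqrt{3 x - 5} + 45 q x^{4} \sqrt{3 x - 5} + 108 q x^{2} \sqrt{3 x - 5} + 324 q \sqrt{3 x - 5} + x^{8} + 6 x^{6} + 45 x^{4} - 72 x^{3} \sqrt{3 x - 5} + 108 x^{2} - 108 x \sqrt{3 x - 5} + 324}{2 x^{8} \sqrt{3 x - 5} + 12 x^{6} \sqrt{3 x - 5} + 90 x^{4} \sqrt{3 x - 5} + 216 x^{2} \sqrt{3 x - 5} + 648 \sqrt{3 x - 5}} = f(x).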